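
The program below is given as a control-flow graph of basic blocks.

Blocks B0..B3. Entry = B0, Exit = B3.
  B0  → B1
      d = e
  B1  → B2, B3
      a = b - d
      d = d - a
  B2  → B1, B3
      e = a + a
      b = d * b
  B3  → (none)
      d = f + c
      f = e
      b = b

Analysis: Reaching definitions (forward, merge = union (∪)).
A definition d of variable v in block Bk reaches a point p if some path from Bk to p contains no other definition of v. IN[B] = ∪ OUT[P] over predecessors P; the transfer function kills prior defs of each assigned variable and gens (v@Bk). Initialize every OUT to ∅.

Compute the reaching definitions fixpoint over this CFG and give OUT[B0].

Fixpoint table:
  B0: | IN={} | OUT={d@B0}
  B1: | IN={a@B1, b@B2, d@B0, d@B1, e@B2} | OUT={a@B1, b@B2, d@B1, e@B2}
  B2: | IN={a@B1, b@B2, d@B1, e@B2} | OUT={a@B1, b@B2, d@B1, e@B2}
  B3: | IN={a@B1, b@B2, d@B1, e@B2} | OUT={a@B1, b@B3, d@B3, e@B2, f@B3}

B0 is the boundary node: IN[B0] = {}
Applying B0's transfer function to that IN value gives OUT[B0] (row B0 above).

Answer: {d@B0}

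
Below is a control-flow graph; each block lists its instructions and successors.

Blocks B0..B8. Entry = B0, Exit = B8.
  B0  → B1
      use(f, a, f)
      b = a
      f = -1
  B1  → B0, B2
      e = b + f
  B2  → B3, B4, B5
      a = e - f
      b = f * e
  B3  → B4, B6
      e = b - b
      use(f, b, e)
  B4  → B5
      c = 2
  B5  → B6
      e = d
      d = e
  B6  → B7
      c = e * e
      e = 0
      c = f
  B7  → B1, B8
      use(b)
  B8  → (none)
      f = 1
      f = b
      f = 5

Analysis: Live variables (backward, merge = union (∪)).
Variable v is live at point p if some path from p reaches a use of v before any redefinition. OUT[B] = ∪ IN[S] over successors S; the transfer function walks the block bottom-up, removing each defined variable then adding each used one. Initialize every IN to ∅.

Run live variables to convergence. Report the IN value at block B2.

Answer: {d, e, f}

Derivation:
Per-block solution:
  B0: | IN={a, d, f} | OUT={a, b, d, f}
  B1: | IN={a, b, d, f} | OUT={a, d, e, f}
  B2: | IN={d, e, f} | OUT={a, b, d, f}
  B3: | IN={a, b, d, f} | OUT={a, b, d, e, f}
  B4: | IN={a, b, d, f} | OUT={a, b, d, f}
  B5: | IN={a, b, d, f} | OUT={a, b, d, e, f}
  B6: | IN={a, b, d, e, f} | OUT={a, b, d, f}
  B7: | IN={a, b, d, f} | OUT={a, b, d, f}
  B8: | IN={b} | OUT={}

Merge at B2: OUT[B2] = IN[B3] ⊔ IN[B4] ⊔ IN[B5] = {a, b, d, f}
Applying B2's transfer function to that OUT value gives IN[B2] (row B2 above).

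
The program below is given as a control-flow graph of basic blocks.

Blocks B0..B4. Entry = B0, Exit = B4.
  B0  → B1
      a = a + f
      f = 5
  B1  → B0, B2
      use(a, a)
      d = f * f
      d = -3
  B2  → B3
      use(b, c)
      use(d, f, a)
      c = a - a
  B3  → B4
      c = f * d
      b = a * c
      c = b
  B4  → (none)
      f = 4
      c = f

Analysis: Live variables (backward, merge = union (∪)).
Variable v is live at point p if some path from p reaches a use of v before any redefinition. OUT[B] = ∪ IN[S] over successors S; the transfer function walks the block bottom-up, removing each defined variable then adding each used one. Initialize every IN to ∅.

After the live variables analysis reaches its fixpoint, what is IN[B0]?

Answer: {a, b, c, f}

Trace:
Per-block solution:
  B0:   IN={a, b, c, f}   OUT={a, b, c, f}
  B1:   IN={a, b, c, f}   OUT={a, b, c, d, f}
  B2:   IN={a, b, c, d, f}   OUT={a, d, f}
  B3:   IN={a, d, f}   OUT={}
  B4:   IN={}   OUT={}

Merge at B0: OUT[B0] = IN[B1] = {a, b, c, f}
Applying B0's transfer function to that OUT value gives IN[B0] (row B0 above).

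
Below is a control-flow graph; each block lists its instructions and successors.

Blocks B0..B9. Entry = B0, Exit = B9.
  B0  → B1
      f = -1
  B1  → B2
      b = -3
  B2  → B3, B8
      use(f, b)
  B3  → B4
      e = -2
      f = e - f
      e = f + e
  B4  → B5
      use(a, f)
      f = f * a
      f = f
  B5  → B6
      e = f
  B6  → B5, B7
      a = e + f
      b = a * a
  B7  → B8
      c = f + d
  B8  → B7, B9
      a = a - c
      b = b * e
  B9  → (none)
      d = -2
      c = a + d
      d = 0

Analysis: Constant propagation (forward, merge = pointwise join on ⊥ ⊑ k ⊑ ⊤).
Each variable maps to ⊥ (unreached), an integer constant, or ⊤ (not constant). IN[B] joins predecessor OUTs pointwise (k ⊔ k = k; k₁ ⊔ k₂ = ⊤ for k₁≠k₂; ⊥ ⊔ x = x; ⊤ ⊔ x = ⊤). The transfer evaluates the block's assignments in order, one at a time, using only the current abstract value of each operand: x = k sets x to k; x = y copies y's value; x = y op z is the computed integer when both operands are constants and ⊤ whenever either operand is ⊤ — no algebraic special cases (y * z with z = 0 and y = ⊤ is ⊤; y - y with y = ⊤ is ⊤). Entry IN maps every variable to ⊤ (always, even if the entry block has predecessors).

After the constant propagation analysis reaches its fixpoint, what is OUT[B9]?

Answer: {a: ⊤, b: ⊤, c: ⊤, d: 0, e: ⊤, f: ⊤}

Derivation:
Converged values:
  B0:  IN=(all ⊤)  OUT={f:-1; rest ⊤}
  B1:  IN={f:-1; rest ⊤}  OUT={b:-3, f:-1; rest ⊤}
  B2:  IN={b:-3, f:-1; rest ⊤}  OUT={b:-3, f:-1; rest ⊤}
  B3:  IN={b:-3, f:-1; rest ⊤}  OUT={b:-3, e:-3, f:-1; rest ⊤}
  B4:  IN={b:-3, e:-3, f:-1; rest ⊤}  OUT={b:-3, e:-3; rest ⊤}
  B5:  IN=(all ⊤)  OUT=(all ⊤)
  B6:  IN=(all ⊤)  OUT=(all ⊤)
  B7:  IN=(all ⊤)  OUT=(all ⊤)
  B8:  IN=(all ⊤)  OUT=(all ⊤)
  B9:  IN=(all ⊤)  OUT={d:0; rest ⊤}

Merge at B9: IN[B9] = OUT[B8] = {a: ⊤, b: ⊤, c: ⊤, d: ⊤, e: ⊤, f: ⊤}
Applying B9's transfer function to that IN value gives OUT[B9] (row B9 above).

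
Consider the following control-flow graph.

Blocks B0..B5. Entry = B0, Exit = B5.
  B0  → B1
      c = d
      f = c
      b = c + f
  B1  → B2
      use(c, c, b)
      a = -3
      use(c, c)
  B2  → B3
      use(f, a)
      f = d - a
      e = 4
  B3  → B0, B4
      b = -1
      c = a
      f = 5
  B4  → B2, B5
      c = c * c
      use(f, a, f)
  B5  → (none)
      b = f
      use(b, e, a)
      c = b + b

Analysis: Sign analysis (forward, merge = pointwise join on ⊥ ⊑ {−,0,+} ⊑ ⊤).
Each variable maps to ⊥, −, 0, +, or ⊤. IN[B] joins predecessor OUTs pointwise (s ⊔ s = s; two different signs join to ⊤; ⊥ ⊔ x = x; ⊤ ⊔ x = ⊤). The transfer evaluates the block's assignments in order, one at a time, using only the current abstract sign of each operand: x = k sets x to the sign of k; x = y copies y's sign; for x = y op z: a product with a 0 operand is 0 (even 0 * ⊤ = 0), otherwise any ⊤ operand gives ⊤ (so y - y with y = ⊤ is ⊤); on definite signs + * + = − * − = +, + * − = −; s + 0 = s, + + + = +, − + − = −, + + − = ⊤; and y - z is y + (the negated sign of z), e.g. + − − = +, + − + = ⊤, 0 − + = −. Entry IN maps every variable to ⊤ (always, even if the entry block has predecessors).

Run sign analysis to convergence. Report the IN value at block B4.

Answer: {a: -, b: -, c: -, d: ⊤, e: +, f: +}

Working:
Converged values:
  B0: | IN=(all ⊤) | OUT=(all ⊤)
  B1: | IN=(all ⊤) | OUT={a:-; rest ⊤}
  B2: | IN={a:-; rest ⊤} | OUT={a:-, e:+; rest ⊤}
  B3: | IN={a:-, e:+; rest ⊤} | OUT={a:-, b:-, c:-, e:+, f:+; rest ⊤}
  B4: | IN={a:-, b:-, c:-, e:+, f:+; rest ⊤} | OUT={a:-, b:-, c:+, e:+, f:+; rest ⊤}
  B5: | IN={a:-, b:-, c:+, e:+, f:+; rest ⊤} | OUT={a:-, b:+, c:+, e:+, f:+; rest ⊤}

Merge at B4: IN[B4] = OUT[B3] = {a: -, b: -, c: -, d: ⊤, e: +, f: +}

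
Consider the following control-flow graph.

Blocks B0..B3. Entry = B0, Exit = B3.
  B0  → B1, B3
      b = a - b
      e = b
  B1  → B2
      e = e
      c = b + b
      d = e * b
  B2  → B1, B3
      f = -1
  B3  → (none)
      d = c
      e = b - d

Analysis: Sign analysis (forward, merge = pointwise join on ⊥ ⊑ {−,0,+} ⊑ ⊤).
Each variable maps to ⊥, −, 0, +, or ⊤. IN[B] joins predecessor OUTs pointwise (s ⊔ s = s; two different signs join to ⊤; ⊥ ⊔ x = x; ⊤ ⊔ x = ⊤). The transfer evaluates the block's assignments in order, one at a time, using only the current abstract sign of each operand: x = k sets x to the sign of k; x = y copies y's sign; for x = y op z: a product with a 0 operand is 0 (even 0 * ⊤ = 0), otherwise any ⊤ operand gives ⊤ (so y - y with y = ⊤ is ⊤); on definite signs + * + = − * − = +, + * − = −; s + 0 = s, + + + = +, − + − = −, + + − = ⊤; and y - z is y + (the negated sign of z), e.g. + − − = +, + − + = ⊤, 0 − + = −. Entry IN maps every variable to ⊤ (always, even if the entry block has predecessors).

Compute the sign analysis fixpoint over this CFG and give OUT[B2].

Answer: {a: ⊤, b: ⊤, c: ⊤, d: ⊤, e: ⊤, f: -}

Working:
Per-block solution:
  B0:   IN=(all ⊤)   OUT=(all ⊤)
  B1:   IN=(all ⊤)   OUT=(all ⊤)
  B2:   IN=(all ⊤)   OUT={f:-; rest ⊤}
  B3:   IN=(all ⊤)   OUT=(all ⊤)

Merge at B2: IN[B2] = OUT[B1] = {a: ⊤, b: ⊤, c: ⊤, d: ⊤, e: ⊤, f: ⊤}
Applying B2's transfer function to that IN value gives OUT[B2] (row B2 above).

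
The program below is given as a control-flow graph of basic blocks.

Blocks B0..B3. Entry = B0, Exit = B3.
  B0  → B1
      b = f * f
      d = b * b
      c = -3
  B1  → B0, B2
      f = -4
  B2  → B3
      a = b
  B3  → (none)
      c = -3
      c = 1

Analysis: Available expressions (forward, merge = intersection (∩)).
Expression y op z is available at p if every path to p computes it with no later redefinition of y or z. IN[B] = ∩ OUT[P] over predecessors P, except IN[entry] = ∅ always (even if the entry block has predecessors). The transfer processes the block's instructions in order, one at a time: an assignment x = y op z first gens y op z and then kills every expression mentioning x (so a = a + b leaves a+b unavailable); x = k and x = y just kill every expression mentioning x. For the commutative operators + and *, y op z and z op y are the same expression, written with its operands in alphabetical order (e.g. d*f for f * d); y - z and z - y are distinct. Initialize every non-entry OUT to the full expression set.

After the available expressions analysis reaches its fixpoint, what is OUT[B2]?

Fixpoint table:
  B0: | IN={} | OUT={b*b, f*f}
  B1: | IN={b*b, f*f} | OUT={b*b}
  B2: | IN={b*b} | OUT={b*b}
  B3: | IN={b*b} | OUT={b*b}

Merge at B2: IN[B2] = OUT[B1] = {b*b}
Applying B2's transfer function to that IN value gives OUT[B2] (row B2 above).

Answer: {b*b}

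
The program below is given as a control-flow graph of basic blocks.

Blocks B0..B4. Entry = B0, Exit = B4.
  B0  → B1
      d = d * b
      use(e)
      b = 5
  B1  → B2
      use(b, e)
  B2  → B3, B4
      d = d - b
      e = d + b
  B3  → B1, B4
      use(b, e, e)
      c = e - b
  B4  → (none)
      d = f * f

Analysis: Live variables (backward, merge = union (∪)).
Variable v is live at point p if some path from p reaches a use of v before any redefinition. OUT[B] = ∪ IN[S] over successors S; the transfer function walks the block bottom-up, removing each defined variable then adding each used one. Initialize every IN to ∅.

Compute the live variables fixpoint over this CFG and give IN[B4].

Fixpoint table:
  B0: | IN={b, d, e, f} | OUT={b, d, e, f}
  B1: | IN={b, d, e, f} | OUT={b, d, f}
  B2: | IN={b, d, f} | OUT={b, d, e, f}
  B3: | IN={b, d, e, f} | OUT={b, d, e, f}
  B4: | IN={f} | OUT={}

B4 is the boundary node: OUT[B4] = {}
Applying B4's transfer function to that OUT value gives IN[B4] (row B4 above).

Answer: {f}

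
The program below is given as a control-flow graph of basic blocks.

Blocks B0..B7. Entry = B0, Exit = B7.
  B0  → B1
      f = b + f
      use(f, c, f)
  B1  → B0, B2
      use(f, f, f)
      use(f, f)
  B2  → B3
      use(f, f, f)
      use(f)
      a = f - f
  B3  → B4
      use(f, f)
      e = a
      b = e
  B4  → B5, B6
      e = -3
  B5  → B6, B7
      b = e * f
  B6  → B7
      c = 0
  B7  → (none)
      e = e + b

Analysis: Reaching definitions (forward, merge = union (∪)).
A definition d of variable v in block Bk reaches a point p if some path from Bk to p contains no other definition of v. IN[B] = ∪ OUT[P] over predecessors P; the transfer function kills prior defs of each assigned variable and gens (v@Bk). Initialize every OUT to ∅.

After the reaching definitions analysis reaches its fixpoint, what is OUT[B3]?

Answer: {a@B2, b@B3, e@B3, f@B0}

Working:
Per-block solution:
  B0: | IN={f@B0} | OUT={f@B0}
  B1: | IN={f@B0} | OUT={f@B0}
  B2: | IN={f@B0} | OUT={a@B2, f@B0}
  B3: | IN={a@B2, f@B0} | OUT={a@B2, b@B3, e@B3, f@B0}
  B4: | IN={a@B2, b@B3, e@B3, f@B0} | OUT={a@B2, b@B3, e@B4, f@B0}
  B5: | IN={a@B2, b@B3, e@B4, f@B0} | OUT={a@B2, b@B5, e@B4, f@B0}
  B6: | IN={a@B2, b@B3, b@B5, e@B4, f@B0} | OUT={a@B2, b@B3, b@B5, c@B6, e@B4, f@B0}
  B7: | IN={a@B2, b@B3, b@B5, c@B6, e@B4, f@B0} | OUT={a@B2, b@B3, b@B5, c@B6, e@B7, f@B0}

Merge at B3: IN[B3] = OUT[B2] = {a@B2, f@B0}
Applying B3's transfer function to that IN value gives OUT[B3] (row B3 above).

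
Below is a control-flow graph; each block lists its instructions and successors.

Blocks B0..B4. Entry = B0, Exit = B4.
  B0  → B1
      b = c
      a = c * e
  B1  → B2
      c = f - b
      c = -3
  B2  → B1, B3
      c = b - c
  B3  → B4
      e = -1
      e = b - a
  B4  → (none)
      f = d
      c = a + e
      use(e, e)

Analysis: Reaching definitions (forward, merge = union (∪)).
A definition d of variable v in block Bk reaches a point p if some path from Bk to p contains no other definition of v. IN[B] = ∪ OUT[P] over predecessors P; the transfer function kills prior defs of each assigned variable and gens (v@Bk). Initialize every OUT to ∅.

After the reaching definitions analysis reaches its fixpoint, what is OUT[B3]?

Converged values:
  B0: | IN={} | OUT={a@B0, b@B0}
  B1: | IN={a@B0, b@B0, c@B2} | OUT={a@B0, b@B0, c@B1}
  B2: | IN={a@B0, b@B0, c@B1} | OUT={a@B0, b@B0, c@B2}
  B3: | IN={a@B0, b@B0, c@B2} | OUT={a@B0, b@B0, c@B2, e@B3}
  B4: | IN={a@B0, b@B0, c@B2, e@B3} | OUT={a@B0, b@B0, c@B4, e@B3, f@B4}

Merge at B3: IN[B3] = OUT[B2] = {a@B0, b@B0, c@B2}
Applying B3's transfer function to that IN value gives OUT[B3] (row B3 above).

Answer: {a@B0, b@B0, c@B2, e@B3}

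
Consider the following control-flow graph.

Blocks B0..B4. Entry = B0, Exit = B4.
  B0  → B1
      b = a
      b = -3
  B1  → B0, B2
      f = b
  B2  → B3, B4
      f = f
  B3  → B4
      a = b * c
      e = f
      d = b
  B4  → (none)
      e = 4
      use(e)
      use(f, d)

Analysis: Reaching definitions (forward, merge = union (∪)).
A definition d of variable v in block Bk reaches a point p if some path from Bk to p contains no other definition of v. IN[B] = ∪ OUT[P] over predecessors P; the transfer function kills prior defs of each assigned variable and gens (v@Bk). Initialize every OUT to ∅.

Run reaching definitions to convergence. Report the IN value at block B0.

Converged values:
  B0:   IN={b@B0, f@B1}   OUT={b@B0, f@B1}
  B1:   IN={b@B0, f@B1}   OUT={b@B0, f@B1}
  B2:   IN={b@B0, f@B1}   OUT={b@B0, f@B2}
  B3:   IN={b@B0, f@B2}   OUT={a@B3, b@B0, d@B3, e@B3, f@B2}
  B4:   IN={a@B3, b@B0, d@B3, e@B3, f@B2}   OUT={a@B3, b@B0, d@B3, e@B4, f@B2}

Merge at B0 (entry node, so the boundary value {} is joined with the incoming edge(s)): IN[B0] = {} ⊔ OUT[B1] = {b@B0, f@B1}

Answer: {b@B0, f@B1}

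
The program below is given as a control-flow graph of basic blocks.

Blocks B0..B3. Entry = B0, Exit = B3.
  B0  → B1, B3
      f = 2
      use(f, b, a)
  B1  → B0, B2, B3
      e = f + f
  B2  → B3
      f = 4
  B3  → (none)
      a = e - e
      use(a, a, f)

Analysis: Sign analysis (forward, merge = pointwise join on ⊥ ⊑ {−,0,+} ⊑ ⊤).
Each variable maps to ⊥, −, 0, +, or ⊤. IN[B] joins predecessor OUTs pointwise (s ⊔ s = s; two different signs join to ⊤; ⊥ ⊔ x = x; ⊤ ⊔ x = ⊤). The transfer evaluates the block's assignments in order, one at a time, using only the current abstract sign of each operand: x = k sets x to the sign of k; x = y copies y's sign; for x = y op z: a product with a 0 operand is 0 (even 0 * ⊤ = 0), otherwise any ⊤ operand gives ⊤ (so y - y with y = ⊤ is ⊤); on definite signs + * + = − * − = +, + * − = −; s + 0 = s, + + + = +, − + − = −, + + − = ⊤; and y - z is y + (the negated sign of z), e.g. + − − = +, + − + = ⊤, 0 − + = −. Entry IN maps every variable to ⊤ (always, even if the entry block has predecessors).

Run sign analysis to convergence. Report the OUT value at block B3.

Per-block solution:
  B0:  IN=(all ⊤)  OUT={f:+; rest ⊤}
  B1:  IN={f:+; rest ⊤}  OUT={e:+, f:+; rest ⊤}
  B2:  IN={e:+, f:+; rest ⊤}  OUT={e:+, f:+; rest ⊤}
  B3:  IN={f:+; rest ⊤}  OUT={f:+; rest ⊤}

Merge at B3: IN[B3] = OUT[B0] ⊔ OUT[B1] ⊔ OUT[B2] = {a: ⊤, b: ⊤, c: ⊤, d: ⊤, e: ⊤, f: +}
Applying B3's transfer function to that IN value gives OUT[B3] (row B3 above).

Answer: {a: ⊤, b: ⊤, c: ⊤, d: ⊤, e: ⊤, f: +}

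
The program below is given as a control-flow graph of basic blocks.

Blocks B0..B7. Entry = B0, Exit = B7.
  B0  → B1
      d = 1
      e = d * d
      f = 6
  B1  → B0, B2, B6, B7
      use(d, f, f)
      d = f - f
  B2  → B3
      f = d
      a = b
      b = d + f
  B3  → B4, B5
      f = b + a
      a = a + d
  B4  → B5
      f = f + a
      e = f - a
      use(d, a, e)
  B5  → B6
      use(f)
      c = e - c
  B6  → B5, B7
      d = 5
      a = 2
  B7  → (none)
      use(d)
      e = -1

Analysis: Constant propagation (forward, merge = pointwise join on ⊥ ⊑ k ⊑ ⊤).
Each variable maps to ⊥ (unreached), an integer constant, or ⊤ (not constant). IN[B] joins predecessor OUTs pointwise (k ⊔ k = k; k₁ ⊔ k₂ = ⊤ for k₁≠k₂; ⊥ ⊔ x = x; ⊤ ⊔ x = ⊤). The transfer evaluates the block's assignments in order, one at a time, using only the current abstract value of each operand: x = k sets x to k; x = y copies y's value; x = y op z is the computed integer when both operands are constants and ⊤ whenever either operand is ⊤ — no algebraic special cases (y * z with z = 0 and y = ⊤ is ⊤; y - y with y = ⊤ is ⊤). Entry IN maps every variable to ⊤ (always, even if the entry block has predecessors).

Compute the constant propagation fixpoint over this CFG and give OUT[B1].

Answer: {a: ⊤, b: ⊤, c: ⊤, d: 0, e: 1, f: 6}

Working:
Per-block solution:
  B0: | IN=(all ⊤) | OUT={d:1, e:1, f:6; rest ⊤}
  B1: | IN={d:1, e:1, f:6; rest ⊤} | OUT={d:0, e:1, f:6; rest ⊤}
  B2: | IN={d:0, e:1, f:6; rest ⊤} | OUT={b:0, d:0, e:1, f:0; rest ⊤}
  B3: | IN={b:0, d:0, e:1, f:0; rest ⊤} | OUT={b:0, d:0, e:1; rest ⊤}
  B4: | IN={b:0, d:0, e:1; rest ⊤} | OUT={b:0, d:0; rest ⊤}
  B5: | IN=(all ⊤) | OUT=(all ⊤)
  B6: | IN=(all ⊤) | OUT={a:2, d:5; rest ⊤}
  B7: | IN=(all ⊤) | OUT={e:-1; rest ⊤}

Merge at B1: IN[B1] = OUT[B0] = {a: ⊤, b: ⊤, c: ⊤, d: 1, e: 1, f: 6}
Applying B1's transfer function to that IN value gives OUT[B1] (row B1 above).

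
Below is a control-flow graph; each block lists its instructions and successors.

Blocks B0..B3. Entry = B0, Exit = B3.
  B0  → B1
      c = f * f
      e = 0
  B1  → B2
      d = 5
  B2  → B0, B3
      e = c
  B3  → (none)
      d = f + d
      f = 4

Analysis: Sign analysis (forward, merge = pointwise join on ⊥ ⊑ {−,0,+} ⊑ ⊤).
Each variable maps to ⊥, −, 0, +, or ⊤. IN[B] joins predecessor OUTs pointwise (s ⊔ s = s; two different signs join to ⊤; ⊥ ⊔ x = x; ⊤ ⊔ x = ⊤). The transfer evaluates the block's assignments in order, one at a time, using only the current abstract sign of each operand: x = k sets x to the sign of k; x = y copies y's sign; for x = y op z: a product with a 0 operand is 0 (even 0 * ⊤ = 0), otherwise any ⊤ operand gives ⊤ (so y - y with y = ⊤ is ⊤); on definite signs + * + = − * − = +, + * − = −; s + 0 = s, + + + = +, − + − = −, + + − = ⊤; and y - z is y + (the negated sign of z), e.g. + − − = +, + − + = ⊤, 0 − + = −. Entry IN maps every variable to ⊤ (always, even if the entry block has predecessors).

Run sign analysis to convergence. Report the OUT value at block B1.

Per-block solution:
  B0: | IN=(all ⊤) | OUT={e:0; rest ⊤}
  B1: | IN={e:0; rest ⊤} | OUT={d:+, e:0; rest ⊤}
  B2: | IN={d:+, e:0; rest ⊤} | OUT={d:+; rest ⊤}
  B3: | IN={d:+; rest ⊤} | OUT={f:+; rest ⊤}

Merge at B1: IN[B1] = OUT[B0] = {a: ⊤, b: ⊤, c: ⊤, d: ⊤, e: 0, f: ⊤}
Applying B1's transfer function to that IN value gives OUT[B1] (row B1 above).

Answer: {a: ⊤, b: ⊤, c: ⊤, d: +, e: 0, f: ⊤}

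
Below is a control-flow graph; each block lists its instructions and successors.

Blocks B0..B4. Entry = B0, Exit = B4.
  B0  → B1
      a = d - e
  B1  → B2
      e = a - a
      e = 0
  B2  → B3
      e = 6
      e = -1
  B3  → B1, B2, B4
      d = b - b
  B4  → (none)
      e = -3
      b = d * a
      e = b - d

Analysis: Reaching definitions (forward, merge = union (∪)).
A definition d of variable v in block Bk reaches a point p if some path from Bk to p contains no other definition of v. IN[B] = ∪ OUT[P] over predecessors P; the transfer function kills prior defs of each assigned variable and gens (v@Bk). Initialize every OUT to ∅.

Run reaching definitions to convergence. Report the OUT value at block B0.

Per-block solution:
  B0:   IN={}   OUT={a@B0}
  B1:   IN={a@B0, d@B3, e@B2}   OUT={a@B0, d@B3, e@B1}
  B2:   IN={a@B0, d@B3, e@B1, e@B2}   OUT={a@B0, d@B3, e@B2}
  B3:   IN={a@B0, d@B3, e@B2}   OUT={a@B0, d@B3, e@B2}
  B4:   IN={a@B0, d@B3, e@B2}   OUT={a@B0, b@B4, d@B3, e@B4}

B0 is the boundary node: IN[B0] = {}
Applying B0's transfer function to that IN value gives OUT[B0] (row B0 above).

Answer: {a@B0}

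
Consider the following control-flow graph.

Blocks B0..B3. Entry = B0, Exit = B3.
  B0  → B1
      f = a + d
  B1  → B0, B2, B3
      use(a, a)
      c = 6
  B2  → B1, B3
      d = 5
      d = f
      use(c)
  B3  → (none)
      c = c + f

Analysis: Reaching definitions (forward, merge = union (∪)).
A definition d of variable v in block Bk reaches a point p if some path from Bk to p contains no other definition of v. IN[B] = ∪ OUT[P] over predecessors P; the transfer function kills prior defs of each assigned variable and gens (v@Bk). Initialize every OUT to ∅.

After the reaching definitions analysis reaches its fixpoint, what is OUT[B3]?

Converged values:
  B0:   IN={c@B1, d@B2, f@B0}   OUT={c@B1, d@B2, f@B0}
  B1:   IN={c@B1, d@B2, f@B0}   OUT={c@B1, d@B2, f@B0}
  B2:   IN={c@B1, d@B2, f@B0}   OUT={c@B1, d@B2, f@B0}
  B3:   IN={c@B1, d@B2, f@B0}   OUT={c@B3, d@B2, f@B0}

Merge at B3: IN[B3] = OUT[B1] ⊔ OUT[B2] = {c@B1, d@B2, f@B0}
Applying B3's transfer function to that IN value gives OUT[B3] (row B3 above).

Answer: {c@B3, d@B2, f@B0}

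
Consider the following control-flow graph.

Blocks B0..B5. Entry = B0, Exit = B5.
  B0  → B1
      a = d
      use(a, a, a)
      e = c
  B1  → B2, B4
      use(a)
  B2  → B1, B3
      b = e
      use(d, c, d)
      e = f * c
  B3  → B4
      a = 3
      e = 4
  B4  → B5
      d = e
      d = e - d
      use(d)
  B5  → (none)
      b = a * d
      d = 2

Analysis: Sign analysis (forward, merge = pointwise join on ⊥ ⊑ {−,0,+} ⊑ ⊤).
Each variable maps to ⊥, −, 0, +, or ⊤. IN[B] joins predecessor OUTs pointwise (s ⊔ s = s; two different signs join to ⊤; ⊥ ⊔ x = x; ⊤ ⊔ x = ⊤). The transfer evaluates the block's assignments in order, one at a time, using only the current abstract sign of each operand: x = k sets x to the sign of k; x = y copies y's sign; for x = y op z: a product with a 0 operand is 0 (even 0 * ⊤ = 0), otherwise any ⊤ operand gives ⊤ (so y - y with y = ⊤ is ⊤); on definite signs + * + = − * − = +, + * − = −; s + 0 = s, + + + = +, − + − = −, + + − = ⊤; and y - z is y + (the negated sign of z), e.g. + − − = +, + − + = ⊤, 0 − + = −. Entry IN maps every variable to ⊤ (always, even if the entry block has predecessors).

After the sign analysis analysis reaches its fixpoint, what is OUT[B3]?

Fixpoint table:
  B0:  IN=(all ⊤)  OUT=(all ⊤)
  B1:  IN=(all ⊤)  OUT=(all ⊤)
  B2:  IN=(all ⊤)  OUT=(all ⊤)
  B3:  IN=(all ⊤)  OUT={a:+, e:+; rest ⊤}
  B4:  IN=(all ⊤)  OUT=(all ⊤)
  B5:  IN=(all ⊤)  OUT={d:+; rest ⊤}

Merge at B3: IN[B3] = OUT[B2] = {a: ⊤, b: ⊤, c: ⊤, d: ⊤, e: ⊤, f: ⊤}
Applying B3's transfer function to that IN value gives OUT[B3] (row B3 above).

Answer: {a: +, b: ⊤, c: ⊤, d: ⊤, e: +, f: ⊤}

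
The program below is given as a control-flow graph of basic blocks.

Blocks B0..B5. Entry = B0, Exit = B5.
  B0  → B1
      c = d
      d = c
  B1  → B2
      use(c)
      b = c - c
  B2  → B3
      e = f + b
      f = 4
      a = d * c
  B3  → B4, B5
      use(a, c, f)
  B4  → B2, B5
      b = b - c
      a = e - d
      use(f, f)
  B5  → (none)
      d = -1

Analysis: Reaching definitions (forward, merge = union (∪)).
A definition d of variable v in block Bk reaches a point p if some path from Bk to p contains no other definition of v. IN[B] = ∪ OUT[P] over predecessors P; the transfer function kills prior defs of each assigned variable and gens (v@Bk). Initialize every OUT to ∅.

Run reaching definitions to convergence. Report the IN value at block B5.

Answer: {a@B2, a@B4, b@B1, b@B4, c@B0, d@B0, e@B2, f@B2}

Derivation:
Fixpoint table:
  B0:   IN={}   OUT={c@B0, d@B0}
  B1:   IN={c@B0, d@B0}   OUT={b@B1, c@B0, d@B0}
  B2:   IN={a@B4, b@B1, b@B4, c@B0, d@B0, e@B2, f@B2}   OUT={a@B2, b@B1, b@B4, c@B0, d@B0, e@B2, f@B2}
  B3:   IN={a@B2, b@B1, b@B4, c@B0, d@B0, e@B2, f@B2}   OUT={a@B2, b@B1, b@B4, c@B0, d@B0, e@B2, f@B2}
  B4:   IN={a@B2, b@B1, b@B4, c@B0, d@B0, e@B2, f@B2}   OUT={a@B4, b@B4, c@B0, d@B0, e@B2, f@B2}
  B5:   IN={a@B2, a@B4, b@B1, b@B4, c@B0, d@B0, e@B2, f@B2}   OUT={a@B2, a@B4, b@B1, b@B4, c@B0, d@B5, e@B2, f@B2}

Merge at B5: IN[B5] = OUT[B3] ⊔ OUT[B4] = {a@B2, a@B4, b@B1, b@B4, c@B0, d@B0, e@B2, f@B2}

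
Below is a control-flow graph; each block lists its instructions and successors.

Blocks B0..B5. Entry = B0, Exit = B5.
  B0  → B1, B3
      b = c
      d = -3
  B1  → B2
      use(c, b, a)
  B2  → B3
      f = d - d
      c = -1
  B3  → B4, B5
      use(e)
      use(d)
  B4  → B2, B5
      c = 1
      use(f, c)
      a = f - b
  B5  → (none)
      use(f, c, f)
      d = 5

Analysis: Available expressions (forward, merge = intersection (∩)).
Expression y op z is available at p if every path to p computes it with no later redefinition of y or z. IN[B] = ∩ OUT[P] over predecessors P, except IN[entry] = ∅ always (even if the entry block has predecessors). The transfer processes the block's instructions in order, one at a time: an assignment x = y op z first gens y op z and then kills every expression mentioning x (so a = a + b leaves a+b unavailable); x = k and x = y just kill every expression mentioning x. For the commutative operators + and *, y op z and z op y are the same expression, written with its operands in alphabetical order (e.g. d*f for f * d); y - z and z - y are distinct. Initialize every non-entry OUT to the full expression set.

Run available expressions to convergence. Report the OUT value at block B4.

Converged values:
  B0: | IN={} | OUT={}
  B1: | IN={} | OUT={}
  B2: | IN={} | OUT={d-d}
  B3: | IN={} | OUT={}
  B4: | IN={} | OUT={f-b}
  B5: | IN={} | OUT={}

Merge at B4: IN[B4] = OUT[B3] = {}
Applying B4's transfer function to that IN value gives OUT[B4] (row B4 above).

Answer: {f-b}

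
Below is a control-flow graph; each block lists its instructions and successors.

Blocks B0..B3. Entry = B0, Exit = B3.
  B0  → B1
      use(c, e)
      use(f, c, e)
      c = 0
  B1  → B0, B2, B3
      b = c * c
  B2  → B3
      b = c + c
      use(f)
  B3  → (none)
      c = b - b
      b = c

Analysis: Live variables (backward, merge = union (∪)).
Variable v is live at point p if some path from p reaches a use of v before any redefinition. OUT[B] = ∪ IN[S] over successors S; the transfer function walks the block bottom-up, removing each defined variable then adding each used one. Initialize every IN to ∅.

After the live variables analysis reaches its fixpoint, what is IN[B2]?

Answer: {c, f}

Derivation:
Fixpoint table:
  B0:  IN={c, e, f}  OUT={c, e, f}
  B1:  IN={c, e, f}  OUT={b, c, e, f}
  B2:  IN={c, f}  OUT={b}
  B3:  IN={b}  OUT={}

Merge at B2: OUT[B2] = IN[B3] = {b}
Applying B2's transfer function to that OUT value gives IN[B2] (row B2 above).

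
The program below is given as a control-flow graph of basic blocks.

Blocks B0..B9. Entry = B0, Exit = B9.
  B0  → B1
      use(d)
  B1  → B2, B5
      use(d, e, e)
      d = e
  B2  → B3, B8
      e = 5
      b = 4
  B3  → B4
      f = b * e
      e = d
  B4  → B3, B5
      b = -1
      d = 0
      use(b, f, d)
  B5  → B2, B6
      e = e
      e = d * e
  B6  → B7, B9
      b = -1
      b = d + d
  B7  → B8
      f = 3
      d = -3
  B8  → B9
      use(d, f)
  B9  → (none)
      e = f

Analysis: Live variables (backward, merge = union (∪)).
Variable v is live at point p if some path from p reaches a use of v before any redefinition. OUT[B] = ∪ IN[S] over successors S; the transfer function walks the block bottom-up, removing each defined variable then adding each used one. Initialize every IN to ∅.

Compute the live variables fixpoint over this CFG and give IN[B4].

Answer: {e, f}

Trace:
Converged values:
  B0:   IN={d, e, f}   OUT={d, e, f}
  B1:   IN={d, e, f}   OUT={d, e, f}
  B2:   IN={d, f}   OUT={b, d, e, f}
  B3:   IN={b, d, e}   OUT={e, f}
  B4:   IN={e, f}   OUT={b, d, e, f}
  B5:   IN={d, e, f}   OUT={d, f}
  B6:   IN={d, f}   OUT={f}
  B7:   IN={}   OUT={d, f}
  B8:   IN={d, f}   OUT={f}
  B9:   IN={f}   OUT={}

Merge at B4: OUT[B4] = IN[B3] ⊔ IN[B5] = {b, d, e, f}
Applying B4's transfer function to that OUT value gives IN[B4] (row B4 above).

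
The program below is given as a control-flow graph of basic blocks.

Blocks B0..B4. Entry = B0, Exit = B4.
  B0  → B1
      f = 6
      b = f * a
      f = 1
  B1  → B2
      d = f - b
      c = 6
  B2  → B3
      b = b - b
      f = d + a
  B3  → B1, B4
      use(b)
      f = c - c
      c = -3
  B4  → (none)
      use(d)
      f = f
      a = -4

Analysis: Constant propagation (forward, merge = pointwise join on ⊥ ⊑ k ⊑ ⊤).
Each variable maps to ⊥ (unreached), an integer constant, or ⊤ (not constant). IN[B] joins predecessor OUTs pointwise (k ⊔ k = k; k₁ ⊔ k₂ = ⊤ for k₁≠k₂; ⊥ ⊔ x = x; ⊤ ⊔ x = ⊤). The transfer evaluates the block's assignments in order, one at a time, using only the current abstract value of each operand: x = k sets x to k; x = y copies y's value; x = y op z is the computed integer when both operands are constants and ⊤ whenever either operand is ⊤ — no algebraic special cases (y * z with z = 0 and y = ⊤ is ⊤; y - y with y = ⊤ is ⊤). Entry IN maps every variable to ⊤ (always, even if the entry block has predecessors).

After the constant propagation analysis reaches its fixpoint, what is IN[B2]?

Answer: {a: ⊤, b: ⊤, c: 6, d: ⊤, e: ⊤, f: ⊤}

Working:
Fixpoint table:
  B0: | IN=(all ⊤) | OUT={f:1; rest ⊤}
  B1: | IN=(all ⊤) | OUT={c:6; rest ⊤}
  B2: | IN={c:6; rest ⊤} | OUT={c:6; rest ⊤}
  B3: | IN={c:6; rest ⊤} | OUT={c:-3, f:0; rest ⊤}
  B4: | IN={c:-3, f:0; rest ⊤} | OUT={a:-4, c:-3, f:0; rest ⊤}

Merge at B2: IN[B2] = OUT[B1] = {a: ⊤, b: ⊤, c: 6, d: ⊤, e: ⊤, f: ⊤}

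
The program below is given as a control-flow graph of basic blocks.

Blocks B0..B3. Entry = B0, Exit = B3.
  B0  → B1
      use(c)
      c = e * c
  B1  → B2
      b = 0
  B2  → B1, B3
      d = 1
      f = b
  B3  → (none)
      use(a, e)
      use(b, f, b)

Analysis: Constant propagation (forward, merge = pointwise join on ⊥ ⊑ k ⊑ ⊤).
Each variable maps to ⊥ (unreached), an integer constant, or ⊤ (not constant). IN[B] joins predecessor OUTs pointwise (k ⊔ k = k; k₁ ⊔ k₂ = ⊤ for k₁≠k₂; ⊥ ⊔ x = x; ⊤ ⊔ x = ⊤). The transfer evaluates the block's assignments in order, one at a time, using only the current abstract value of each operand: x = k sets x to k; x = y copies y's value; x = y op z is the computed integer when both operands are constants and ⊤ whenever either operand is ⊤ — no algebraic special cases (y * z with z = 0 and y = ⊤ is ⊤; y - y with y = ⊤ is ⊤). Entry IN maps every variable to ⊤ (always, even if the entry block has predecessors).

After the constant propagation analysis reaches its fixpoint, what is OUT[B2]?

Answer: {a: ⊤, b: 0, c: ⊤, d: 1, e: ⊤, f: 0}

Derivation:
Per-block solution:
  B0: | IN=(all ⊤) | OUT=(all ⊤)
  B1: | IN=(all ⊤) | OUT={b:0; rest ⊤}
  B2: | IN={b:0; rest ⊤} | OUT={b:0, d:1, f:0; rest ⊤}
  B3: | IN={b:0, d:1, f:0; rest ⊤} | OUT={b:0, d:1, f:0; rest ⊤}

Merge at B2: IN[B2] = OUT[B1] = {a: ⊤, b: 0, c: ⊤, d: ⊤, e: ⊤, f: ⊤}
Applying B2's transfer function to that IN value gives OUT[B2] (row B2 above).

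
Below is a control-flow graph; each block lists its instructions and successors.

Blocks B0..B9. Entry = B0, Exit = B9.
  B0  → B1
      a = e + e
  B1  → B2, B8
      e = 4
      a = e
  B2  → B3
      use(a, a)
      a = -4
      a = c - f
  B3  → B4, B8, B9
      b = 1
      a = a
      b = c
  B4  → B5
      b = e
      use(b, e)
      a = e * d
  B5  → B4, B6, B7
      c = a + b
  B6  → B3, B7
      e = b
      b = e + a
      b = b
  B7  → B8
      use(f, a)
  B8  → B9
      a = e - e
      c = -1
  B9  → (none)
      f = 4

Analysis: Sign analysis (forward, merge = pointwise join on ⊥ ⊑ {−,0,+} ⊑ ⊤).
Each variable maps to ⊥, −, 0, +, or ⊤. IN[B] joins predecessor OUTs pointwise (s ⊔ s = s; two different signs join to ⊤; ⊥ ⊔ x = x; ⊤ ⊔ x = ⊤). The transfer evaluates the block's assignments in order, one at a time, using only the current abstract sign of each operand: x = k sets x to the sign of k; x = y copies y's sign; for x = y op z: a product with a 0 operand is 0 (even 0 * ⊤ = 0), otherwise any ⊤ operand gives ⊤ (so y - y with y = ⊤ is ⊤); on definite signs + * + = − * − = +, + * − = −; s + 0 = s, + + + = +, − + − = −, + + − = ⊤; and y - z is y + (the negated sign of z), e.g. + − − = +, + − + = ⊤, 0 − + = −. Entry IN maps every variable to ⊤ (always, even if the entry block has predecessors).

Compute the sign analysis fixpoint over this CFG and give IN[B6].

Answer: {a: ⊤, b: +, c: ⊤, d: ⊤, e: +, f: ⊤}

Working:
Fixpoint table:
  B0:   IN=(all ⊤)   OUT=(all ⊤)
  B1:   IN=(all ⊤)   OUT={a:+, e:+; rest ⊤}
  B2:   IN={a:+, e:+; rest ⊤}   OUT={e:+; rest ⊤}
  B3:   IN={e:+; rest ⊤}   OUT={e:+; rest ⊤}
  B4:   IN={e:+; rest ⊤}   OUT={b:+, e:+; rest ⊤}
  B5:   IN={b:+, e:+; rest ⊤}   OUT={b:+, e:+; rest ⊤}
  B6:   IN={b:+, e:+; rest ⊤}   OUT={e:+; rest ⊤}
  B7:   IN={e:+; rest ⊤}   OUT={e:+; rest ⊤}
  B8:   IN={e:+; rest ⊤}   OUT={c:-, e:+; rest ⊤}
  B9:   IN={e:+; rest ⊤}   OUT={e:+, f:+; rest ⊤}

Merge at B6: IN[B6] = OUT[B5] = {a: ⊤, b: +, c: ⊤, d: ⊤, e: +, f: ⊤}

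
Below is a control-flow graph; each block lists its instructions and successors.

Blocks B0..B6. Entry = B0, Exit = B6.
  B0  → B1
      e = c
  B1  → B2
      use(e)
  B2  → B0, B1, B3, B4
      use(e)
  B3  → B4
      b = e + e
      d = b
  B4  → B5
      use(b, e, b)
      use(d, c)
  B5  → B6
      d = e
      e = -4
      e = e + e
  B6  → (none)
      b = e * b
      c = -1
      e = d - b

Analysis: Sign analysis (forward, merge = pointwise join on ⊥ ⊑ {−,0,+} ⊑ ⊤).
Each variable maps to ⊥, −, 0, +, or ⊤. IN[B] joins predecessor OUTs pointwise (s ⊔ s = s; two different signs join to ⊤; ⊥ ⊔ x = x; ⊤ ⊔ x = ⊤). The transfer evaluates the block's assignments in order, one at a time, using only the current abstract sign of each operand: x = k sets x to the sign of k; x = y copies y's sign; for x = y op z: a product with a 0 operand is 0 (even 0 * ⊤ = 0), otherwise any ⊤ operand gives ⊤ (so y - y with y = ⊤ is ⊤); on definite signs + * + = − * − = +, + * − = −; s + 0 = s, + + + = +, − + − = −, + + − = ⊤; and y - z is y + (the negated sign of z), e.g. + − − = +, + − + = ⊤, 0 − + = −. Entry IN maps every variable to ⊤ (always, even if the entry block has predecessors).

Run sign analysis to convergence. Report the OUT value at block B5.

Answer: {a: ⊤, b: ⊤, c: ⊤, d: ⊤, e: -, f: ⊤}

Working:
Converged values:
  B0:   IN=(all ⊤)   OUT=(all ⊤)
  B1:   IN=(all ⊤)   OUT=(all ⊤)
  B2:   IN=(all ⊤)   OUT=(all ⊤)
  B3:   IN=(all ⊤)   OUT=(all ⊤)
  B4:   IN=(all ⊤)   OUT=(all ⊤)
  B5:   IN=(all ⊤)   OUT={e:-; rest ⊤}
  B6:   IN={e:-; rest ⊤}   OUT={c:-; rest ⊤}

Merge at B5: IN[B5] = OUT[B4] = {a: ⊤, b: ⊤, c: ⊤, d: ⊤, e: ⊤, f: ⊤}
Applying B5's transfer function to that IN value gives OUT[B5] (row B5 above).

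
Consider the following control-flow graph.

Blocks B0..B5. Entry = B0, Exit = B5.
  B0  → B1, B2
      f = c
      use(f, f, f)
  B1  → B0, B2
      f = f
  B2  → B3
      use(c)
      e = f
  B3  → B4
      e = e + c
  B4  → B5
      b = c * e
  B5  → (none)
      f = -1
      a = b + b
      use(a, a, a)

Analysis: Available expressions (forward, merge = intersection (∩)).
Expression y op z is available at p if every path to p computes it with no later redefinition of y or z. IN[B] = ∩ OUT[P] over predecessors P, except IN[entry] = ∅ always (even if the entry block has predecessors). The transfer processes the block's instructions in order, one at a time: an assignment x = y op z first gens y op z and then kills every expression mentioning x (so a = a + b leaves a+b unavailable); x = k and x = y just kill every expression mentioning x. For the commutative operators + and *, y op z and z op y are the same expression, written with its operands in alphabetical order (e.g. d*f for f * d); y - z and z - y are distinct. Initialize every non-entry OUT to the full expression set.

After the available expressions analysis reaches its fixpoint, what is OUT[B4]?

Answer: {c*e}

Working:
Fixpoint table:
  B0: | IN={} | OUT={}
  B1: | IN={} | OUT={}
  B2: | IN={} | OUT={}
  B3: | IN={} | OUT={}
  B4: | IN={} | OUT={c*e}
  B5: | IN={c*e} | OUT={b+b, c*e}

Merge at B4: IN[B4] = OUT[B3] = {}
Applying B4's transfer function to that IN value gives OUT[B4] (row B4 above).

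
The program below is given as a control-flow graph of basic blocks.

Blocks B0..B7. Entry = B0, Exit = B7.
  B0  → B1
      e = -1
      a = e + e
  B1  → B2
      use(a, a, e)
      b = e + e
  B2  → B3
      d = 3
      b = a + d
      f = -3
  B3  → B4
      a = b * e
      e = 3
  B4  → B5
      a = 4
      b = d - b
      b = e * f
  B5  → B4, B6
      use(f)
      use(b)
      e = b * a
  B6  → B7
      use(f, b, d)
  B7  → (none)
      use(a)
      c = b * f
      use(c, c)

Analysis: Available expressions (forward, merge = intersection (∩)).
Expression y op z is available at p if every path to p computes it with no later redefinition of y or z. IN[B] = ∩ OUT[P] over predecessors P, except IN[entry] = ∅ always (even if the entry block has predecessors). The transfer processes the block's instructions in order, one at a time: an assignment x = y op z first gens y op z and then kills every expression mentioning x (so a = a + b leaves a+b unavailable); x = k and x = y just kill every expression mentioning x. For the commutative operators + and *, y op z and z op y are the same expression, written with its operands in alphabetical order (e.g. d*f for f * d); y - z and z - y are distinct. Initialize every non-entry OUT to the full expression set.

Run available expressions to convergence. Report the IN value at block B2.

Converged values:
  B0:  IN={}  OUT={e+e}
  B1:  IN={e+e}  OUT={e+e}
  B2:  IN={e+e}  OUT={a+d, e+e}
  B3:  IN={a+d, e+e}  OUT={}
  B4:  IN={}  OUT={e*f}
  B5:  IN={e*f}  OUT={a*b}
  B6:  IN={a*b}  OUT={a*b}
  B7:  IN={a*b}  OUT={a*b, b*f}

Merge at B2: IN[B2] = OUT[B1] = {e+e}

Answer: {e+e}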